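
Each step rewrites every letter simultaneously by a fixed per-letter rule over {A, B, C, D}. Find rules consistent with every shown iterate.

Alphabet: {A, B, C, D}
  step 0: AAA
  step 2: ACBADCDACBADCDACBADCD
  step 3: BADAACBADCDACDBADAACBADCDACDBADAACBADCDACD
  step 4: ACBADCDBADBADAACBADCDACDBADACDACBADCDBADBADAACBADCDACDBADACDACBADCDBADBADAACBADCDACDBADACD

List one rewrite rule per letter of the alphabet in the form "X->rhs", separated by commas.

A->BAD, B->AC, C->A, D->CD

  step 3 ⇒ step 4: BADAACBADCDACDBADAACBADCDACDBADAACBADCDACD ⇒ AC·BAD·CD·BAD·BAD·A·AC·BAD·CD·A·CD·BAD·A·CD·AC·BAD·CD·BAD·BAD·A·AC·BAD·CD·A·CD·BAD·A·CD·AC·BAD·CD·BAD·BAD·A·AC·BAD·CD·A·CD·BAD·A·CD
    A ↦ BAD
    B ↦ AC
    C ↦ A
    D ↦ CD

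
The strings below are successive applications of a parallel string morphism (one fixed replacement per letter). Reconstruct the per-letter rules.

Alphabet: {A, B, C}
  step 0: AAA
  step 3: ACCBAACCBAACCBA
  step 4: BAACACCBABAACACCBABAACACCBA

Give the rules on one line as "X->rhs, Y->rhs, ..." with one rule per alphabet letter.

  step 3 ⇒ step 4: ACCBAACCBAACCBA ⇒ BA·AC·AC·C·BA·BA·AC·AC·C·BA·BA·AC·AC·C·BA
    A ↦ BA
    B ↦ C
    C ↦ AC

A->BA, B->C, C->AC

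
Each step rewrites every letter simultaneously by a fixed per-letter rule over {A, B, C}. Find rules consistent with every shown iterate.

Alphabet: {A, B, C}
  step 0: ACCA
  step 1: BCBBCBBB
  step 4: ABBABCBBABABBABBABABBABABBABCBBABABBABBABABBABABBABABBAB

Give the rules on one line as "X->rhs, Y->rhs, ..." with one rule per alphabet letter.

  step 0 ⇒ step 1: ACCA ⇒ B·CBB·CBB·B
    A ↦ B
    C ↦ CBB
    B ↦ AB  (constrained at step 1)

A->B, B->AB, C->CBB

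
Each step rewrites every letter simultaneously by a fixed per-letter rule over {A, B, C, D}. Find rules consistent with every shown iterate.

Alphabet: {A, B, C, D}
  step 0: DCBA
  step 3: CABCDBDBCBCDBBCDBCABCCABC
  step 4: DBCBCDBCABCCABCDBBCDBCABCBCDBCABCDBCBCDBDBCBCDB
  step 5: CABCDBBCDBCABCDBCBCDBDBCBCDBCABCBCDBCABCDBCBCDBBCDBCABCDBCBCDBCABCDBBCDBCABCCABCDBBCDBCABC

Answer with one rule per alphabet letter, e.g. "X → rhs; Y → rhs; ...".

A->C, B->BC, C->DB, D->CA

  step 4 ⇒ step 5: DBCBCDBCABCCABCDBBCDBCABCBCDBCABCDBCBCDBDBCBCDB ⇒ CA·BC·DB·BC·DB·CA·BC·DB·C·BC·DB·DB·C·BC·DB·CA·BC·BC·DB·CA·BC·DB·C·BC·DB·BC·DB·CA·BC·DB·C·BC·DB·CA·BC·DB·BC·DB·CA·BC·CA·BC·DB·BC·DB·CA·BC
    A ↦ C
    B ↦ BC
    C ↦ DB
    D ↦ CA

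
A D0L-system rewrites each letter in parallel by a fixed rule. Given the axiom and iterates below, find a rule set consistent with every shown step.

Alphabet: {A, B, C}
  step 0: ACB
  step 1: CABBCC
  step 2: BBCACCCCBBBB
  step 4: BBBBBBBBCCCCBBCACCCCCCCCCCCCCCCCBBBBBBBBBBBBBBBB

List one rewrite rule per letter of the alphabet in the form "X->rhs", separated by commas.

A->CA, B->CC, C->BB

  step 1 ⇒ step 2: CABBCC ⇒ BB·CA·CC·CC·BB·BB
    A ↦ CA
    B ↦ CC
    C ↦ BB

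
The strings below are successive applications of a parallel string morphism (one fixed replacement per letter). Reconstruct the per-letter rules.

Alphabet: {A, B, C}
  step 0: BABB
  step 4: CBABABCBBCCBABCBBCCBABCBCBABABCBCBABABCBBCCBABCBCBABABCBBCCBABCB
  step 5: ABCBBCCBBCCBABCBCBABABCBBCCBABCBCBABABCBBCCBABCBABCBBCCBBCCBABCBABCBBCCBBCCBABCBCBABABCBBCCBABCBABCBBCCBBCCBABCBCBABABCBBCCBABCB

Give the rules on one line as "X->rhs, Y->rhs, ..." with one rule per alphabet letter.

A->BC, B->CB, C->AB

  step 4 ⇒ step 5: CBABABCBBCCBABCBBCCBABCBCBABABCBCBABABCBBCCBABCBCBABABCBBCCBABCB ⇒ AB·CB·BC·CB·BC·CB·AB·CB·CB·AB·AB·CB·BC·CB·AB·CB·CB·AB·AB·CB·BC·CB·AB·CB·AB·CB·BC·CB·BC·CB·AB·CB·AB·CB·BC·CB·BC·CB·AB·CB·CB·AB·AB·CB·BC·CB·AB·CB·AB·CB·BC·CB·BC·CB·AB·CB·CB·AB·AB·CB·BC·CB·AB·CB
    A ↦ BC
    B ↦ CB
    C ↦ AB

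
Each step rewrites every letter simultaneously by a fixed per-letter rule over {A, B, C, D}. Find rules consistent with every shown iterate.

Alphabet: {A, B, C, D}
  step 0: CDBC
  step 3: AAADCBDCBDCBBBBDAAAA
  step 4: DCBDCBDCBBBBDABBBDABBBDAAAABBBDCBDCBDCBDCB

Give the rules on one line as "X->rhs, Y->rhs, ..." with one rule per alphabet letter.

A->DCB, B->A, C->D, D->BBB

  step 3 ⇒ step 4: AAADCBDCBDCBBBBDAAAA ⇒ DCB·DCB·DCB·BBB·D·A·BBB·D·A·BBB·D·A·A·A·A·BBB·DCB·DCB·DCB·DCB
    A ↦ DCB
    B ↦ A
    C ↦ D
    D ↦ BBB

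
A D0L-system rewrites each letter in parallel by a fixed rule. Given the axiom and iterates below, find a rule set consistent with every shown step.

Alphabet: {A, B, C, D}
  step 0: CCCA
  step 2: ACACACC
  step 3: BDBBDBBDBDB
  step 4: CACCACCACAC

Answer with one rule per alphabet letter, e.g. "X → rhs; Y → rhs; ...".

A->B, B->C, C->DB, D->A

  step 3 ⇒ step 4: BDBBDBBDBDB ⇒ C·A·C·C·A·C·C·A·C·A·C
    B ↦ C
    D ↦ A
  step 2 ⇒ step 3: ACACACC ⇒ B·DB·B·DB·B·DB·DB
    A ↦ B
  step 2 ⇒ step 3: ACACACC ⇒ B·DB·B·DB·B·DB·DB
    C ↦ DB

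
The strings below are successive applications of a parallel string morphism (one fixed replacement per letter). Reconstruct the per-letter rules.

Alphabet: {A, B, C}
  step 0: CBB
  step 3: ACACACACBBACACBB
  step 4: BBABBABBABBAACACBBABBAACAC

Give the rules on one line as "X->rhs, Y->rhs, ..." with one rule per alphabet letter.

  step 3 ⇒ step 4: ACACACACBBACACBB ⇒ BB·A·BB·A·BB·A·BB·A·AC·AC·BB·A·BB·A·AC·AC
    A ↦ BB
    B ↦ AC
    C ↦ A

A->BB, B->AC, C->A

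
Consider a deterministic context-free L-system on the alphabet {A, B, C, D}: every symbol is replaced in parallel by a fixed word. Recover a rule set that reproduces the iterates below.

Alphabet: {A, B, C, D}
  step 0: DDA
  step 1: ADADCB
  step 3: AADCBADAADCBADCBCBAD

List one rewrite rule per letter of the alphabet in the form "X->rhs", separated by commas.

  step 0 ⇒ step 1: DDA ⇒ AD·AD·CB
    A ↦ CB
    D ↦ AD
    B ↦ D  (constrained at step 1)
    C ↦ AA  (constrained at step 1)

A->CB, B->D, C->AA, D->AD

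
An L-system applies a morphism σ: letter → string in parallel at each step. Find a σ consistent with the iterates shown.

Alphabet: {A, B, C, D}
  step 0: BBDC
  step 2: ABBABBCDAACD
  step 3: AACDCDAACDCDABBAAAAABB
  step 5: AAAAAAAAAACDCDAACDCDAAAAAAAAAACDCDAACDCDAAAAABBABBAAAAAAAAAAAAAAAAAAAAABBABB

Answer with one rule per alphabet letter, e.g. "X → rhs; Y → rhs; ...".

  step 2 ⇒ step 3: ABBABBCDAACD ⇒ AA·CD·CD·AA·CD·CD·AB·B·AA·AA·AB·B
    A ↦ AA
    B ↦ CD
    C ↦ AB
    D ↦ B

A->AA, B->CD, C->AB, D->B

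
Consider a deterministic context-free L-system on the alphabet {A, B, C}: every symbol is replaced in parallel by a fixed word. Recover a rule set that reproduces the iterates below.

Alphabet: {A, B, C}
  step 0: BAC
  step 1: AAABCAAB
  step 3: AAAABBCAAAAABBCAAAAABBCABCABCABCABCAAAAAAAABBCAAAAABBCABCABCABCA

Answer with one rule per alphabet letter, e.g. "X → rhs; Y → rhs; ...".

A->BCA, B->AAA, C->AB

  step 0 ⇒ step 1: BAC ⇒ AAA·BCA·AB
    A ↦ BCA
    B ↦ AAA
    C ↦ AB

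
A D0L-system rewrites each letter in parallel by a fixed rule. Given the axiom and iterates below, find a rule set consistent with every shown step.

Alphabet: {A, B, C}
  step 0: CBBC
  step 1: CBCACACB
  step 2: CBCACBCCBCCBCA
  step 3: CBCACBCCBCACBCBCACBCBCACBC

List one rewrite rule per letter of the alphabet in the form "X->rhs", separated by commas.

  step 2 ⇒ step 3: CBCACBCCBCCBCA ⇒ CB·CA·CB·C·CB·CA·CB·CB·CA·CB·CB·CA·CB·C
    A ↦ C
    B ↦ CA
    C ↦ CB

A->C, B->CA, C->CB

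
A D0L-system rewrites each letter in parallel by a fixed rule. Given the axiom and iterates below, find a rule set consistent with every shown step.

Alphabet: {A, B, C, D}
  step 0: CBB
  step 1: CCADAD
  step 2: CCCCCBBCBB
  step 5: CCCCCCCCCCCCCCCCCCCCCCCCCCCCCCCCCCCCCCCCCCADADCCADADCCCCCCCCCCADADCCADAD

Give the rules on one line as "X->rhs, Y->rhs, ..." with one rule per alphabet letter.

A->CB, B->AD, C->CC, D->B

  step 1 ⇒ step 2: CCADAD ⇒ CC·CC·CB·B·CB·B
    A ↦ CB
    C ↦ CC
    D ↦ B
  step 0 ⇒ step 1: CBB ⇒ CC·AD·AD
    B ↦ AD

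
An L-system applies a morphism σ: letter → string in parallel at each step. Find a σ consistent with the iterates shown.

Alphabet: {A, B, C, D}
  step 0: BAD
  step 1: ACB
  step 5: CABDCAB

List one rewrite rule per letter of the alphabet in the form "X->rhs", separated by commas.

A->C, B->A, C->BD, D->B

  step 0 ⇒ step 1: BAD ⇒ A·C·B
    A ↦ C
    B ↦ A
    D ↦ B
    C ↦ BD  (constrained at step 1)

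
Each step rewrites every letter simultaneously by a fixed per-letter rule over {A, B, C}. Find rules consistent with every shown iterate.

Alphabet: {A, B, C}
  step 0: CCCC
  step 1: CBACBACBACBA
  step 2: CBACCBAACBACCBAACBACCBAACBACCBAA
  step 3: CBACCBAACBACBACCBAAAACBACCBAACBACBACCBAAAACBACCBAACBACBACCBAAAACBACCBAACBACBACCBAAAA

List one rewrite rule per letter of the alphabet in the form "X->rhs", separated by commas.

  step 2 ⇒ step 3: CBACCBAACBACCBAACBACCBAACBACCBAA ⇒ CBA·CCB·AA·CBA·CBA·CCB·AA·AA·CBA·CCB·AA·CBA·CBA·CCB·AA·AA·CBA·CCB·AA·CBA·CBA·CCB·AA·AA·CBA·CCB·AA·CBA·CBA·CCB·AA·AA
    A ↦ AA
    B ↦ CCB
    C ↦ CBA

A->AA, B->CCB, C->CBA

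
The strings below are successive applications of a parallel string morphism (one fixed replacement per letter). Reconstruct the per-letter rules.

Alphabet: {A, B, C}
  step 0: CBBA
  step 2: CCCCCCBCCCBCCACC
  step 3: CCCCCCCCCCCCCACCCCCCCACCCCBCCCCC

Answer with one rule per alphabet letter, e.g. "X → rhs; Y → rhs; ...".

A->BC, B->CA, C->CC

  step 2 ⇒ step 3: CCCCCCBCCCBCCACC ⇒ CC·CC·CC·CC·CC·CC·CA·CC·CC·CC·CA·CC·CC·BC·CC·CC
    A ↦ BC
    B ↦ CA
    C ↦ CC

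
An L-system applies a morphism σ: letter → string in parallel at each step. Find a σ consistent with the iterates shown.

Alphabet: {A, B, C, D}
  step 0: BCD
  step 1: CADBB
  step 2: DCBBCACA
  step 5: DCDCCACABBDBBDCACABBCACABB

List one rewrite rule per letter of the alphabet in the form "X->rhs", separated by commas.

  step 1 ⇒ step 2: CADBB ⇒ D·C·BB·CA·CA
    A ↦ C
    B ↦ CA
    C ↦ D
    D ↦ BB

A->C, B->CA, C->D, D->BB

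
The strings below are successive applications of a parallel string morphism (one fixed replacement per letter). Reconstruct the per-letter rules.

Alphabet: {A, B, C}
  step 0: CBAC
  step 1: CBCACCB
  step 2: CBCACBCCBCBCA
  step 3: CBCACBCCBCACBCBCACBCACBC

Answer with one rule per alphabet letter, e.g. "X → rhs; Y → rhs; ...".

A->C, B->CA, C->CB

  step 2 ⇒ step 3: CBCACBCCBCBCA ⇒ CB·CA·CB·C·CB·CA·CB·CB·CA·CB·CA·CB·C
    A ↦ C
    B ↦ CA
    C ↦ CB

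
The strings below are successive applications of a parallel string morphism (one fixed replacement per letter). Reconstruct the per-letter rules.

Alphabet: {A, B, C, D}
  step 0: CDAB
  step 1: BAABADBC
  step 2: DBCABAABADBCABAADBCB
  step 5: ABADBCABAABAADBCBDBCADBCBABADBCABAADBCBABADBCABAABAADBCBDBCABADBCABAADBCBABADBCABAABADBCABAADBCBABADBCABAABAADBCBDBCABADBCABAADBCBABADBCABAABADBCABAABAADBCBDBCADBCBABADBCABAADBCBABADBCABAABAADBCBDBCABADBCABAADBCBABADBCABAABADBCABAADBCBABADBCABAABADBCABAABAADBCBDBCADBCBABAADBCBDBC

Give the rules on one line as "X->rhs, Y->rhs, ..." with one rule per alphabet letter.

  step 1 ⇒ step 2: BAABADBC ⇒ DBC·ABA·ABA·DBC·ABA·A·DBC·B
    A ↦ ABA
    B ↦ DBC
    C ↦ B
    D ↦ A

A->ABA, B->DBC, C->B, D->A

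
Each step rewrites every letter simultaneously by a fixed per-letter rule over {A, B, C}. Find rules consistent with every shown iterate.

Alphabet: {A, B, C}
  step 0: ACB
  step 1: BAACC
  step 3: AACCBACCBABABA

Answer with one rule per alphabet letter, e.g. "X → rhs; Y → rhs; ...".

  step 0 ⇒ step 1: ACB ⇒ BA·A·CC
    A ↦ BA
    B ↦ CC
    C ↦ A

A->BA, B->CC, C->A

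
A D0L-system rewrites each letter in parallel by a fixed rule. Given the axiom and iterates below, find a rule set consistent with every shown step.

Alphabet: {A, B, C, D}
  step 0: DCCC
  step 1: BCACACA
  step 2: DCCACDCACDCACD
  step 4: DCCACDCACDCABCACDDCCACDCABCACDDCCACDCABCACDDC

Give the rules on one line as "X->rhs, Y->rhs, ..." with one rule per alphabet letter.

  step 1 ⇒ step 2: BCACACA ⇒ DC·CA·CD·CA·CD·CA·CD
    A ↦ CD
    B ↦ DC
    C ↦ CA
  step 0 ⇒ step 1: DCCC ⇒ B·CA·CA·CA
    D ↦ B

A->CD, B->DC, C->CA, D->B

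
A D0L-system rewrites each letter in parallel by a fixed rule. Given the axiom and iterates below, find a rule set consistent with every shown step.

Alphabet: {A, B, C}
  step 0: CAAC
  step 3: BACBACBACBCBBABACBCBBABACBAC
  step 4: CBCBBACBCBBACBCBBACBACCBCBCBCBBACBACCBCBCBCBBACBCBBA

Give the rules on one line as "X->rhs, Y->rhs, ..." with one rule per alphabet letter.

  step 3 ⇒ step 4: BACBACBACBCBBABACBCBBABACBAC ⇒ C·BCB·BA·C·BCB·BA·C·BCB·BA·C·BA·C·C·BCB·C·BCB·BA·C·BA·C·C·BCB·C·BCB·BA·C·BCB·BA
    A ↦ BCB
    B ↦ C
    C ↦ BA

A->BCB, B->C, C->BA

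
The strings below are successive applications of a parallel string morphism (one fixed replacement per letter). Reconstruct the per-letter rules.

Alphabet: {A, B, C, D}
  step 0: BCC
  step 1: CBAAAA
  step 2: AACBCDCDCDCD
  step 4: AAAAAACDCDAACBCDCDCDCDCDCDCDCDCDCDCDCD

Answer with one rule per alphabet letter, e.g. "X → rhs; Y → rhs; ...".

  step 1 ⇒ step 2: CBAAAA ⇒ AA·CB·CD·CD·CD·CD
    A ↦ CD
    B ↦ CB
    C ↦ AA
    D ↦ A  (constrained at step 2)

A->CD, B->CB, C->AA, D->A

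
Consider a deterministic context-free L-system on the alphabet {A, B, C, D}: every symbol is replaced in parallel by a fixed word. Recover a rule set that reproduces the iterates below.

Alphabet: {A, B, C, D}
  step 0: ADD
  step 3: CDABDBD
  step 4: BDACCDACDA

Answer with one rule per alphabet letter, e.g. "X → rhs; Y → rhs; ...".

A->C, B->CD, C->BD, D->A

  step 3 ⇒ step 4: CDABDBD ⇒ BD·A·C·CD·A·CD·A
    A ↦ C
    B ↦ CD
    C ↦ BD
    D ↦ A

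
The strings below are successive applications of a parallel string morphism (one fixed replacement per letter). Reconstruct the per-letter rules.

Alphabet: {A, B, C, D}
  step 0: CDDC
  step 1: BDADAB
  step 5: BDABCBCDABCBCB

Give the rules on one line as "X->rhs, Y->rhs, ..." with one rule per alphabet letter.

A->B, B->C, C->B, D->DA

  step 0 ⇒ step 1: CDDC ⇒ B·DA·DA·B
    C ↦ B
    D ↦ DA
    A ↦ B  (constrained at step 1)
    B ↦ C  (constrained at step 1)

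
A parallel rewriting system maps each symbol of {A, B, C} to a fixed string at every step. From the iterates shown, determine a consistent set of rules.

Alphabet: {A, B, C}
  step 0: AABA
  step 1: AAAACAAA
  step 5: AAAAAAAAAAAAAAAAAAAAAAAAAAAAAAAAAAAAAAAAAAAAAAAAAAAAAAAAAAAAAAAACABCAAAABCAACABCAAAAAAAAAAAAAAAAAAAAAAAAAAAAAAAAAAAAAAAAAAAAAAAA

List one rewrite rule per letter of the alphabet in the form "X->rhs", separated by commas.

  step 0 ⇒ step 1: AABA ⇒ AA·AA·CA·AA
    A ↦ AA
    B ↦ CA
    C ↦ BC  (constrained at step 1)

A->AA, B->CA, C->BC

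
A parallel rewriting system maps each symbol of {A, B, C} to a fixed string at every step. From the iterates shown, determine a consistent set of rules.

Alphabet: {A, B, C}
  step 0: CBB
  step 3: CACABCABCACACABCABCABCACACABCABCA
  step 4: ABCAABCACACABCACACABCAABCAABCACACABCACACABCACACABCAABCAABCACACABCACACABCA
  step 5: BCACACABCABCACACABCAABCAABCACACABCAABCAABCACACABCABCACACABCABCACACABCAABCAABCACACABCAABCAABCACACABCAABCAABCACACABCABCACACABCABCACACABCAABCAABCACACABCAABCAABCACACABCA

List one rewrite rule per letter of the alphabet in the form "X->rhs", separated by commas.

A->BCA, B->CAC, C->A

  step 4 ⇒ step 5: ABCAABCACACABCACACABCAABCAABCACACABCACACABCACACABCAABCAABCACACABCACACABCA ⇒ BCA·CAC·A·BCA·BCA·CAC·A·BCA·A·BCA·A·BCA·CAC·A·BCA·A·BCA·A·BCA·CAC·A·BCA·BCA·CAC·A·BCA·BCA·CAC·A·BCA·A·BCA·A·BCA·CAC·A·BCA·A·BCA·A·BCA·CAC·A·BCA·A·BCA·A·BCA·CAC·A·BCA·BCA·CAC·A·BCA·BCA·CAC·A·BCA·A·BCA·A·BCA·CAC·A·BCA·A·BCA·A·BCA·CAC·A·BCA
    A ↦ BCA
    B ↦ CAC
    C ↦ A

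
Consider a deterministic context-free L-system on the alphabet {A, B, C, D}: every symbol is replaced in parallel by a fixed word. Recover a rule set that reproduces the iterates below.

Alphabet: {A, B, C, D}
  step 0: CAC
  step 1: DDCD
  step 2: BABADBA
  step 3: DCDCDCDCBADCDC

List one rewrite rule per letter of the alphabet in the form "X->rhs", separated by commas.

  step 2 ⇒ step 3: BABADBA ⇒ DC·DC·DC·DC·BA·DC·DC
    A ↦ DC
    B ↦ DC
    D ↦ BA
  step 0 ⇒ step 1: CAC ⇒ D·DC·D
    C ↦ D

A->DC, B->DC, C->D, D->BA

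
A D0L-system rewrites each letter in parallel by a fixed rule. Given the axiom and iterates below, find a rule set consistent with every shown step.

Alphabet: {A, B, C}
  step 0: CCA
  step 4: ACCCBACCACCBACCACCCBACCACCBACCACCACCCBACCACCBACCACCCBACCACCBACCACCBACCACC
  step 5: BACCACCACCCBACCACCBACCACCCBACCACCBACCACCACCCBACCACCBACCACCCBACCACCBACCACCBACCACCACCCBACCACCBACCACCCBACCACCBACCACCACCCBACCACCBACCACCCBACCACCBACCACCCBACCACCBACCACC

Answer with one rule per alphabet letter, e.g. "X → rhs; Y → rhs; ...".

  step 4 ⇒ step 5: ACCCBACCACCBACCACCCBACCACCBACCACCACCCBACCACCBACCACCCBACCACCBACCACCBACCACC ⇒ B·ACC·ACC·ACC·C·B·ACC·ACC·B·ACC·ACC·C·B·ACC·ACC·B·ACC·ACC·ACC·C·B·ACC·ACC·B·ACC·ACC·C·B·ACC·ACC·B·ACC·ACC·B·ACC·ACC·ACC·C·B·ACC·ACC·B·ACC·ACC·C·B·ACC·ACC·B·ACC·ACC·ACC·C·B·ACC·ACC·B·ACC·ACC·C·B·ACC·ACC·B·ACC·ACC·C·B·ACC·ACC·B·ACC·ACC
    A ↦ B
    B ↦ C
    C ↦ ACC

A->B, B->C, C->ACC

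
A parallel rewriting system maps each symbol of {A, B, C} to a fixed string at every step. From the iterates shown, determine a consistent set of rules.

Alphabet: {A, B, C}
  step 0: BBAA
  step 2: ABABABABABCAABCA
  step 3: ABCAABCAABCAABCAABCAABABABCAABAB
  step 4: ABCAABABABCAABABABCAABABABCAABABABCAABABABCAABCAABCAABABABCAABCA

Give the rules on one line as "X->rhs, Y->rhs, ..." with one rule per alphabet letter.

  step 3 ⇒ step 4: ABCAABCAABCAABCAABCAABABABCAABAB ⇒ AB·CA·AB·AB·AB·CA·AB·AB·AB·CA·AB·AB·AB·CA·AB·AB·AB·CA·AB·AB·AB·CA·AB·CA·AB·CA·AB·AB·AB·CA·AB·CA
    A ↦ AB
    B ↦ CA
    C ↦ AB

A->AB, B->CA, C->AB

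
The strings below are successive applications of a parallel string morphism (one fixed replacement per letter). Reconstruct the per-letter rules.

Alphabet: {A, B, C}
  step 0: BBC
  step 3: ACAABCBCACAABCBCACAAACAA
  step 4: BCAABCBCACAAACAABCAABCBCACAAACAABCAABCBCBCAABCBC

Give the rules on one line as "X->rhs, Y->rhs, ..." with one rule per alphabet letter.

  step 3 ⇒ step 4: ACAABCBCACAABCBCACAAACAA ⇒ BC·AA·BC·BC·AC·AA·AC·AA·BC·AA·BC·BC·AC·AA·AC·AA·BC·AA·BC·BC·BC·AA·BC·BC
    A ↦ BC
    B ↦ AC
    C ↦ AA

A->BC, B->AC, C->AA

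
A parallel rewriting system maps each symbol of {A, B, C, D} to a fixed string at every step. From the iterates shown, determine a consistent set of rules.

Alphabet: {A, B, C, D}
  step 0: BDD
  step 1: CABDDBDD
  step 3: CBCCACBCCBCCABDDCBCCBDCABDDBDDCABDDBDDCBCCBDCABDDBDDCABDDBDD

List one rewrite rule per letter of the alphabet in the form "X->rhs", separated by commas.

  step 0 ⇒ step 1: BDD ⇒ CA·BDD·BDD
    B ↦ CA
    D ↦ BDD
    A ↦ CBD  (constrained at step 1)
    C ↦ CBC  (constrained at step 1)

A->CBD, B->CA, C->CBC, D->BDD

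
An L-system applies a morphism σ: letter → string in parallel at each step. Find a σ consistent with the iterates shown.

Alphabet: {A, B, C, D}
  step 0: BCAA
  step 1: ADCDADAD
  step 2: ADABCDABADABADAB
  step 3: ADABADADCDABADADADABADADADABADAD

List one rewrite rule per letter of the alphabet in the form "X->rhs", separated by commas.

  step 2 ⇒ step 3: ADABCDABADABADAB ⇒ AD·AB·AD·AD·CD·AB·AD·AD·AD·AB·AD·AD·AD·AB·AD·AD
    A ↦ AD
    B ↦ AD
    C ↦ CD
    D ↦ AB

A->AD, B->AD, C->CD, D->AB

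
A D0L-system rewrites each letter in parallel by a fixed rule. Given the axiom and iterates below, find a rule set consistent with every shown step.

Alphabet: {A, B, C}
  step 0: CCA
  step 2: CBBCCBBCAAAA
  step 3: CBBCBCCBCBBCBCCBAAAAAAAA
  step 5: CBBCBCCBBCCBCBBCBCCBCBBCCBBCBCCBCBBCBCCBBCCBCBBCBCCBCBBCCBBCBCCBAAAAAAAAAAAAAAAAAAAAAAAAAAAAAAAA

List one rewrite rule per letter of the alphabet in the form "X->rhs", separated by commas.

  step 2 ⇒ step 3: CBBCCBBCAAAA ⇒ CB·BC·BC·CB·CB·BC·BC·CB·AA·AA·AA·AA
    A ↦ AA
    B ↦ BC
    C ↦ CB

A->AA, B->BC, C->CB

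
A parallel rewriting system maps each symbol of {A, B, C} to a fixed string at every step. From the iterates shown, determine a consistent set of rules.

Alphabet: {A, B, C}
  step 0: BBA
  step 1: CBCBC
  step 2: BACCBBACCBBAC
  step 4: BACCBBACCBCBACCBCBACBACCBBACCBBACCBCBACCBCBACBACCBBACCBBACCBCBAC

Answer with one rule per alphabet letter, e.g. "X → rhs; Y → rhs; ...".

A->C, B->CB, C->BAC

  step 1 ⇒ step 2: CBCBC ⇒ BAC·CB·BAC·CB·BAC
    B ↦ CB
    C ↦ BAC
  step 0 ⇒ step 1: BBA ⇒ CB·CB·C
    A ↦ C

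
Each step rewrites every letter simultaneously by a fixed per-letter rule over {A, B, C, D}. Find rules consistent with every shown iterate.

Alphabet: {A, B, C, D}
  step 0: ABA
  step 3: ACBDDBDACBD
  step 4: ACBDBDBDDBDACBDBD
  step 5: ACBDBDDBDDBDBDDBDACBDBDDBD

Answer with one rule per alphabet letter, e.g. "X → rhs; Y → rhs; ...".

  step 4 ⇒ step 5: ACBDBDBDDBDACBDBD ⇒ AC·B·D·BD·D·BD·D·BD·BD·D·BD·AC·B·D·BD·D·BD
    A ↦ AC
    B ↦ D
    C ↦ B
    D ↦ BD

A->AC, B->D, C->B, D->BD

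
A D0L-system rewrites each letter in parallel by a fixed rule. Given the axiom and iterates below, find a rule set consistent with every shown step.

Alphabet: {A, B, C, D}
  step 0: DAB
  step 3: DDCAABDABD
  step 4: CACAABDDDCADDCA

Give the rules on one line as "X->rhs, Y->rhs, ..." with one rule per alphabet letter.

A->D, B->D, C->AB, D->CA

  step 3 ⇒ step 4: DDCAABDABD ⇒ CA·CA·AB·D·D·D·CA·D·D·CA
    A ↦ D
    B ↦ D
    C ↦ AB
    D ↦ CA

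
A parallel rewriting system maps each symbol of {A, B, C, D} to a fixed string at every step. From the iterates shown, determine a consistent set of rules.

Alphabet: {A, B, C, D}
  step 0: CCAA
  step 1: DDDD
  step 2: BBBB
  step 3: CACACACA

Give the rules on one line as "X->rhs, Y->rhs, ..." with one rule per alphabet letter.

A->D, B->CA, C->D, D->B

  step 2 ⇒ step 3: BBBB ⇒ CA·CA·CA·CA
    B ↦ CA
  step 0 ⇒ step 1: CCAA ⇒ D·D·D·D
    A ↦ D
  step 0 ⇒ step 1: CCAA ⇒ D·D·D·D
    C ↦ D
  step 1 ⇒ step 2: DDDD ⇒ B·B·B·B
    D ↦ B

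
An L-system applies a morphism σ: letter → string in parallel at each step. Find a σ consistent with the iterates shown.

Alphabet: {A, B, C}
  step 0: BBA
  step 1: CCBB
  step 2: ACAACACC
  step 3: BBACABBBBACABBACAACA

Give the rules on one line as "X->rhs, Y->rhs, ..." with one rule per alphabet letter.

A->BB, B->C, C->ACA

  step 2 ⇒ step 3: ACAACACC ⇒ BB·ACA·BB·BB·ACA·BB·ACA·ACA
    A ↦ BB
    C ↦ ACA
  step 0 ⇒ step 1: BBA ⇒ C·C·BB
    B ↦ C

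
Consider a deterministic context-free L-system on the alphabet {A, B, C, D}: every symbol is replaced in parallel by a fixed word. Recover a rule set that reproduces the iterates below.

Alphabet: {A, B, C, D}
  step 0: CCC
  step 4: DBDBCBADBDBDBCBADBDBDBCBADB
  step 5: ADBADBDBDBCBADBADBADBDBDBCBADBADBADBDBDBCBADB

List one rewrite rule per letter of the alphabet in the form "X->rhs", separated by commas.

A->CB, B->DB, C->DB, D->A

  step 4 ⇒ step 5: DBDBCBADBDBDBCBADBDBDBCBADB ⇒ A·DB·A·DB·DB·DB·CB·A·DB·A·DB·A·DB·DB·DB·CB·A·DB·A·DB·A·DB·DB·DB·CB·A·DB
    A ↦ CB
    B ↦ DB
    C ↦ DB
    D ↦ A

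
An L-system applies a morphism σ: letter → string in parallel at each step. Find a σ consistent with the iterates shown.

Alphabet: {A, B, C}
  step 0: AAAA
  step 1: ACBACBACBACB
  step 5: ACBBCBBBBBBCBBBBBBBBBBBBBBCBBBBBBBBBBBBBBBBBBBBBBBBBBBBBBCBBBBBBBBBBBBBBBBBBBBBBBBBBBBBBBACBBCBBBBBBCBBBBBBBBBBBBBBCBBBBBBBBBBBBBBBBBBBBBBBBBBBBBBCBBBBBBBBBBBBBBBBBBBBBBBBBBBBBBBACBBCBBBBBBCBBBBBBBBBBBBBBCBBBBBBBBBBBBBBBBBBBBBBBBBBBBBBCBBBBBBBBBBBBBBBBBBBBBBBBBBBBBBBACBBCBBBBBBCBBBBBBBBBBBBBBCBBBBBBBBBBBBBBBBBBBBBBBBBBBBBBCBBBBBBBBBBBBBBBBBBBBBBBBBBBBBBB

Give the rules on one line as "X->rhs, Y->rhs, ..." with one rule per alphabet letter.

A->ACB, B->BB, C->BCB

  step 0 ⇒ step 1: AAAA ⇒ ACB·ACB·ACB·ACB
    A ↦ ACB
    B ↦ BB  (constrained at step 1)
    C ↦ BCB  (constrained at step 1)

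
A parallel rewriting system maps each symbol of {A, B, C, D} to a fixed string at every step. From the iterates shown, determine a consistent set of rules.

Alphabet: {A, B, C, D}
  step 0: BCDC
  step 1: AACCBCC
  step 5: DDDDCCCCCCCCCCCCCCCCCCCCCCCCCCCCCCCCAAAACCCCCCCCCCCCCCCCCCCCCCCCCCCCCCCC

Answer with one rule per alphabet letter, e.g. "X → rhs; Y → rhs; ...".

A->D, B->AA, C->CC, D->B

  step 0 ⇒ step 1: BCDC ⇒ AA·CC·B·CC
    B ↦ AA
    C ↦ CC
    D ↦ B
    A ↦ D  (constrained at step 1)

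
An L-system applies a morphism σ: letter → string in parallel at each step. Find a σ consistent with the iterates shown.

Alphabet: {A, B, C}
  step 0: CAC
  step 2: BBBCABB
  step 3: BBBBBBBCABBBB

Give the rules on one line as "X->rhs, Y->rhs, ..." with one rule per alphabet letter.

  step 2 ⇒ step 3: BBBCABB ⇒ BB·BB·BB·B·CA·BB·BB
    A ↦ CA
    B ↦ BB
    C ↦ B

A->CA, B->BB, C->B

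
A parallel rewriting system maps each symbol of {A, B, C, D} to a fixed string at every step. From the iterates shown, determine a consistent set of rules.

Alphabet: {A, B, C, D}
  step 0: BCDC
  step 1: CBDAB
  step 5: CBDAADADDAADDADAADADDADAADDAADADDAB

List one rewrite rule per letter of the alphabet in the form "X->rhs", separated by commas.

  step 0 ⇒ step 1: BCDC ⇒ C·B·DA·B
    B ↦ C
    C ↦ B
    D ↦ DA
    A ↦ AD  (constrained at step 1)

A->AD, B->C, C->B, D->DA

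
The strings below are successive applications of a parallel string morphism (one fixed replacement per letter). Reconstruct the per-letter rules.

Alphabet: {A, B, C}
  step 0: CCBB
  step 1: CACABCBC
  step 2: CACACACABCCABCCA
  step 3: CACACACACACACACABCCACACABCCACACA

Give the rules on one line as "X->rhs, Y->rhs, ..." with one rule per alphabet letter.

  step 2 ⇒ step 3: CACACACABCCABCCA ⇒ CA·CA·CA·CA·CA·CA·CA·CA·BC·CA·CA·CA·BC·CA·CA·CA
    A ↦ CA
    B ↦ BC
    C ↦ CA

A->CA, B->BC, C->CA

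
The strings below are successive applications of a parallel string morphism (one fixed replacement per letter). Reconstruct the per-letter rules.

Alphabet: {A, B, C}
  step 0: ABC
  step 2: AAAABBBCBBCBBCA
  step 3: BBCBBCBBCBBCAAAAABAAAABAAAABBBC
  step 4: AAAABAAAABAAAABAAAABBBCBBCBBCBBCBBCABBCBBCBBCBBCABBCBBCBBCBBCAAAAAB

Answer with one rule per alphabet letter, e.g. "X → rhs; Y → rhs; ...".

A->BBC, B->A, C->AAB

  step 3 ⇒ step 4: BBCBBCBBCBBCAAAAABAAAABAAAABBBC ⇒ A·A·AAB·A·A·AAB·A·A·AAB·A·A·AAB·BBC·BBC·BBC·BBC·BBC·A·BBC·BBC·BBC·BBC·A·BBC·BBC·BBC·BBC·A·A·A·AAB
    A ↦ BBC
    B ↦ A
    C ↦ AAB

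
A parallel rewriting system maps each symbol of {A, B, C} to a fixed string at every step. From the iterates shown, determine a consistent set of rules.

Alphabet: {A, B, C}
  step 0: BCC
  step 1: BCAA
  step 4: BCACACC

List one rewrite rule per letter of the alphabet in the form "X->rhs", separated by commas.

  step 0 ⇒ step 1: BCC ⇒ BC·A·A
    B ↦ BC
    C ↦ A
    A ↦ C  (constrained at step 1)

A->C, B->BC, C->A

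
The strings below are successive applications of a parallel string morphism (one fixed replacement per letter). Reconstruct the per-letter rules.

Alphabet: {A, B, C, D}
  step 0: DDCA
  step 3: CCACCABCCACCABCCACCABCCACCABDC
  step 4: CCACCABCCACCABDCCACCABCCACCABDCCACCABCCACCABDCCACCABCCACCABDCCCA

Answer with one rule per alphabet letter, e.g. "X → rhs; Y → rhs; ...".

  step 3 ⇒ step 4: CCACCABCCACCABCCACCABCCACCABDC ⇒ CCA·CCA·B·CCA·CCA·B·D·CCA·CCA·B·CCA·CCA·B·D·CCA·CCA·B·CCA·CCA·B·D·CCA·CCA·B·CCA·CCA·B·D·C·CCA
    A ↦ B
    B ↦ D
    C ↦ CCA
    D ↦ C

A->B, B->D, C->CCA, D->C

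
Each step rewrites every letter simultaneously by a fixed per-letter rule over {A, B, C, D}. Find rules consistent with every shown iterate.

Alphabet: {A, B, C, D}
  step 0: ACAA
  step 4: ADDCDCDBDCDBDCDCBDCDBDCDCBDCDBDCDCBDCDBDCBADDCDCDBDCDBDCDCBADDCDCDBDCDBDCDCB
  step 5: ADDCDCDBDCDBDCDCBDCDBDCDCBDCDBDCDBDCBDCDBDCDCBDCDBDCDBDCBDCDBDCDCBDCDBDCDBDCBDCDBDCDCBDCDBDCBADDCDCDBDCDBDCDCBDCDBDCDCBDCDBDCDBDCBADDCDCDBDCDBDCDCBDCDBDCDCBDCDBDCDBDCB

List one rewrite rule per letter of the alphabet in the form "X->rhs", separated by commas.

  step 4 ⇒ step 5: ADDCDCDBDCDBDCDCBDCDBDCDCBDCDBDCDCBDCDBDCBADDCDCDBDCDBDCDCBADDCDCDBDCDBDCDCB ⇒ AD·DC·DC·DB·DC·DB·DC·DCB·DC·DB·DC·DCB·DC·DB·DC·DB·DCB·DC·DB·DC·DCB·DC·DB·DC·DB·DCB·DC·DB·DC·DCB·DC·DB·DC·DB·DCB·DC·DB·DC·DCB·DC·DB·DCB·AD·DC·DC·DB·DC·DB·DC·DCB·DC·DB·DC·DCB·DC·DB·DC·DB·DCB·AD·DC·DC·DB·DC·DB·DC·DCB·DC·DB·DC·DCB·DC·DB·DC·DB·DCB
    A ↦ AD
    B ↦ DCB
    C ↦ DB
    D ↦ DC

A->AD, B->DCB, C->DB, D->DC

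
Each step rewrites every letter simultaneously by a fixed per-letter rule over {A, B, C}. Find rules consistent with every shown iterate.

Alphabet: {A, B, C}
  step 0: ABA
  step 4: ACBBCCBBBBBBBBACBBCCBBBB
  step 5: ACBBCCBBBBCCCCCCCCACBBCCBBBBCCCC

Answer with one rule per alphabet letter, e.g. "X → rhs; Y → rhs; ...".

  step 4 ⇒ step 5: ACBBCCBBBBBBBBACBBCCBBBB ⇒ AC·BB·C·C·BB·BB·C·C·C·C·C·C·C·C·AC·BB·C·C·BB·BB·C·C·C·C
    A ↦ AC
    B ↦ C
    C ↦ BB

A->AC, B->C, C->BB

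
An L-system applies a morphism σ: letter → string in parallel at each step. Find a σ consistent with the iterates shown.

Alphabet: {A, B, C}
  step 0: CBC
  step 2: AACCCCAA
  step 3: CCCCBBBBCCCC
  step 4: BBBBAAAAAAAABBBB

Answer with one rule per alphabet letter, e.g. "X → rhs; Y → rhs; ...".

A->CC, B->AA, C->B

  step 3 ⇒ step 4: CCCCBBBBCCCC ⇒ B·B·B·B·AA·AA·AA·AA·B·B·B·B
    B ↦ AA
    C ↦ B
  step 2 ⇒ step 3: AACCCCAA ⇒ CC·CC·B·B·B·B·CC·CC
    A ↦ CC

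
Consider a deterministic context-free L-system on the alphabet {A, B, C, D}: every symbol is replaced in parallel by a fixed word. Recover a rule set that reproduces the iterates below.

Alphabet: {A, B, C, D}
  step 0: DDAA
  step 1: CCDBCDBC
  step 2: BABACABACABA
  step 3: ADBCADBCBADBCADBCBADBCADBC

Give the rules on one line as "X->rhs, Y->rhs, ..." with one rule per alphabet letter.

  step 2 ⇒ step 3: BABACABACABA ⇒ A·DBC·A·DBC·BA·DBC·A·DBC·BA·DBC·A·DBC
    A ↦ DBC
    B ↦ A
    C ↦ BA
  step 0 ⇒ step 1: DDAA ⇒ C·C·DBC·DBC
    D ↦ C

A->DBC, B->A, C->BA, D->C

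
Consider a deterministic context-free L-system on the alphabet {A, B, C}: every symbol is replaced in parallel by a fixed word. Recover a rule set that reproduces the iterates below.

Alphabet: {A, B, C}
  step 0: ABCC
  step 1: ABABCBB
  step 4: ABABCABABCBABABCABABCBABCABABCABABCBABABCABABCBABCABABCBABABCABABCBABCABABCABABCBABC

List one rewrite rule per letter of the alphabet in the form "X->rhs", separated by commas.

  step 0 ⇒ step 1: ABCC ⇒ AB·ABC·B·B
    A ↦ AB
    B ↦ ABC
    C ↦ B

A->AB, B->ABC, C->B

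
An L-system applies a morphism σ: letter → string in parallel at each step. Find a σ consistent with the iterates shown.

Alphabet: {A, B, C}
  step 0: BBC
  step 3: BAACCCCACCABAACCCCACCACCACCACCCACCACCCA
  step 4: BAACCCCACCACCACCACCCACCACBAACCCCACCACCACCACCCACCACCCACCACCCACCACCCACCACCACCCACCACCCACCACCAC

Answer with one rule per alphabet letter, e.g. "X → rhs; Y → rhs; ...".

  step 3 ⇒ step 4: BAACCCCACCABAACCCCACCACCACCACCCACCACCCA ⇒ BAA·C·C·CCA·CCA·CCA·CCA·C·CCA·CCA·C·BAA·C·C·CCA·CCA·CCA·CCA·C·CCA·CCA·C·CCA·CCA·C·CCA·CCA·C·CCA·CCA·CCA·C·CCA·CCA·C·CCA·CCA·CCA·C
    A ↦ C
    B ↦ BAA
    C ↦ CCA

A->C, B->BAA, C->CCA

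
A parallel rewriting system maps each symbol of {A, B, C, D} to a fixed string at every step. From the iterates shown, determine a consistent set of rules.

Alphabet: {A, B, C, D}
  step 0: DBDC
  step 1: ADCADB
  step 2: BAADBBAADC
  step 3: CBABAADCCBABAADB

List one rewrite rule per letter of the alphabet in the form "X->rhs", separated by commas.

  step 2 ⇒ step 3: BAADBBAADC ⇒ C·BA·BA·AD·C·C·BA·BA·AD·B
    A ↦ BA
    B ↦ C
    C ↦ B
    D ↦ AD

A->BA, B->C, C->B, D->AD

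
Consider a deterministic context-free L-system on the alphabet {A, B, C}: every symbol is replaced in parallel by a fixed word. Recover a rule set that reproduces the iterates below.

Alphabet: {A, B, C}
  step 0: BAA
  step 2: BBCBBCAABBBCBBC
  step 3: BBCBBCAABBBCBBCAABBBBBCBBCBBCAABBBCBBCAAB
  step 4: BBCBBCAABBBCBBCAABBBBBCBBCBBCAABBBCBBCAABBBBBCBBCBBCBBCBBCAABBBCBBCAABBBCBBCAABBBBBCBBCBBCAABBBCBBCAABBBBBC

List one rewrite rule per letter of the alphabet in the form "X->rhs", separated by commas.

  step 3 ⇒ step 4: BBCBBCAABBBCBBCAABBBBBCBBCBBCAABBBCBBCAAB ⇒ BBC·BBC·AAB·BBC·BBC·AAB·B·B·BBC·BBC·BBC·AAB·BBC·BBC·AAB·B·B·BBC·BBC·BBC·BBC·BBC·AAB·BBC·BBC·AAB·BBC·BBC·AAB·B·B·BBC·BBC·BBC·AAB·BBC·BBC·AAB·B·B·BBC
    A ↦ B
    B ↦ BBC
    C ↦ AAB

A->B, B->BBC, C->AAB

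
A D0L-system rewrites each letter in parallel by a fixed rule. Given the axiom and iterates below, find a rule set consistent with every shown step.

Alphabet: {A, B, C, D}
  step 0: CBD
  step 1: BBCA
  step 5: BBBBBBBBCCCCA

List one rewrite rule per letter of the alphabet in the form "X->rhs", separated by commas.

A->D, B->C, C->BB, D->A

  step 0 ⇒ step 1: CBD ⇒ BB·C·A
    B ↦ C
    C ↦ BB
    D ↦ A
    A ↦ D  (constrained at step 1)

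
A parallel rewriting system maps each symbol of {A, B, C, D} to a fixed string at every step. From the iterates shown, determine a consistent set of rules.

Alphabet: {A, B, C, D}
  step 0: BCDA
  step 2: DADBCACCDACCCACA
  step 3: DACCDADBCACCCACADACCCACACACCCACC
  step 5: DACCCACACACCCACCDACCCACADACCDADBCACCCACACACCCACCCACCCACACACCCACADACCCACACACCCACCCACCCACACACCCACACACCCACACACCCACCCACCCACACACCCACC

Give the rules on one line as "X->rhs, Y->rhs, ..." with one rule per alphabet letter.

  step 2 ⇒ step 3: DADBCACCDACCCACA ⇒ DA·CC·DA·DB·CA·CC·CA·CA·DA·CC·CA·CA·CA·CC·CA·CC
    A ↦ CC
    B ↦ DB
    C ↦ CA
    D ↦ DA

A->CC, B->DB, C->CA, D->DA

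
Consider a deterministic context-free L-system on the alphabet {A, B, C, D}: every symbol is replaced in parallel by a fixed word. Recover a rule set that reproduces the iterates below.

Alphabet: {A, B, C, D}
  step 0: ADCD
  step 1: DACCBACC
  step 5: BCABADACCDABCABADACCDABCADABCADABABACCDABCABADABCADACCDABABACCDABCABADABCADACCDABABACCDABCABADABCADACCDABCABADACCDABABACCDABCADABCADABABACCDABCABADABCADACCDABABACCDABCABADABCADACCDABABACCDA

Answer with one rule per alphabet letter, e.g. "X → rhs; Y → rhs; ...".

A->DA, B->BCA, C->BA, D->CC

  step 0 ⇒ step 1: ADCD ⇒ DA·CC·BA·CC
    A ↦ DA
    C ↦ BA
    D ↦ CC
    B ↦ BCA  (constrained at step 1)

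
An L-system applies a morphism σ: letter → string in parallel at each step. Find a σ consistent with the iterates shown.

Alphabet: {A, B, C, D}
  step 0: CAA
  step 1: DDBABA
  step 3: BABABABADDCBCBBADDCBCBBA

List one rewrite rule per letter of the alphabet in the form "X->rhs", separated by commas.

  step 0 ⇒ step 1: CAA ⇒ DD·BA·BA
    A ↦ BA
    C ↦ DD
    B ↦ CB  (constrained at step 1)
    D ↦ AA  (constrained at step 1)

A->BA, B->CB, C->DD, D->AA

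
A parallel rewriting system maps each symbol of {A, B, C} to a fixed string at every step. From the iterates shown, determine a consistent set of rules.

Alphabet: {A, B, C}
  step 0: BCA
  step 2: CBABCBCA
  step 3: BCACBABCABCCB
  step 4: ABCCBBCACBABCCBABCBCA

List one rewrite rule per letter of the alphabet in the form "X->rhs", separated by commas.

  step 3 ⇒ step 4: BCACBABCABCCB ⇒ A·BC·CB·BC·A·CB·A·BC·CB·A·BC·BC·A
    A ↦ CB
    B ↦ A
    C ↦ BC

A->CB, B->A, C->BC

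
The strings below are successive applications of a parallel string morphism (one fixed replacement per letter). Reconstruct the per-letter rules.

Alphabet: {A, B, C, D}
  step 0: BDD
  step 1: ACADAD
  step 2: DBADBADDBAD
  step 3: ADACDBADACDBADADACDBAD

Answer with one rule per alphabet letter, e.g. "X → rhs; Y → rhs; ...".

  step 2 ⇒ step 3: DBADBADDBAD ⇒ AD·AC·DB·AD·AC·DB·AD·AD·AC·DB·AD
    A ↦ DB
    B ↦ AC
    D ↦ AD
  step 1 ⇒ step 2: ACADAD ⇒ DB·A·DB·AD·DB·AD
    C ↦ A

A->DB, B->AC, C->A, D->AD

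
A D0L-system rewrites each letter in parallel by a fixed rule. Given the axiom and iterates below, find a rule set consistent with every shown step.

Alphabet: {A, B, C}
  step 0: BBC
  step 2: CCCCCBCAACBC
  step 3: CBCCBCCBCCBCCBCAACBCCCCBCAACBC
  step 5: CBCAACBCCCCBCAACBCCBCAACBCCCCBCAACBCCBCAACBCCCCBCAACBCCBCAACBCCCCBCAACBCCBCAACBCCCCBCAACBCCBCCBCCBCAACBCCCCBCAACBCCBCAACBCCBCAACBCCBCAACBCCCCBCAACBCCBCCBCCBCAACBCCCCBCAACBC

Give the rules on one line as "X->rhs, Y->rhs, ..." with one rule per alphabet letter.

A->C, B->AA, C->CBC

  step 2 ⇒ step 3: CCCCCBCAACBC ⇒ CBC·CBC·CBC·CBC·CBC·AA·CBC·C·C·CBC·AA·CBC
    A ↦ C
    B ↦ AA
    C ↦ CBC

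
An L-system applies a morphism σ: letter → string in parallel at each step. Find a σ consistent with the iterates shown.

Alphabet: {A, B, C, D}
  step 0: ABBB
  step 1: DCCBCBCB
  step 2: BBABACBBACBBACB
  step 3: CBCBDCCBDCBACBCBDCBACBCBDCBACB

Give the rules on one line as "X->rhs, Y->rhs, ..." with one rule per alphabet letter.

A->DC, B->CB, C->BA, D->B

  step 2 ⇒ step 3: BBABACBBACBBACB ⇒ CB·CB·DC·CB·DC·BA·CB·CB·DC·BA·CB·CB·DC·BA·CB
    A ↦ DC
    B ↦ CB
    C ↦ BA
  step 1 ⇒ step 2: DCCBCBCB ⇒ B·BA·BA·CB·BA·CB·BA·CB
    D ↦ B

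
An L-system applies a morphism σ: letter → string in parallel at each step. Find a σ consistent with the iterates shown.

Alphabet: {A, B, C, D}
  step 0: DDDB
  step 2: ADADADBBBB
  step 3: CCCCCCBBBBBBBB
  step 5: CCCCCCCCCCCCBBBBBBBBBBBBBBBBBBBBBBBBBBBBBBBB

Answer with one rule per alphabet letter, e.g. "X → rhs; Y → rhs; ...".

A->C, B->BB, C->AD, D->C

  step 2 ⇒ step 3: ADADADBBBB ⇒ C·C·C·C·C·C·BB·BB·BB·BB
    A ↦ C
    B ↦ BB
    D ↦ C
    C ↦ AD  (constrained at step 3)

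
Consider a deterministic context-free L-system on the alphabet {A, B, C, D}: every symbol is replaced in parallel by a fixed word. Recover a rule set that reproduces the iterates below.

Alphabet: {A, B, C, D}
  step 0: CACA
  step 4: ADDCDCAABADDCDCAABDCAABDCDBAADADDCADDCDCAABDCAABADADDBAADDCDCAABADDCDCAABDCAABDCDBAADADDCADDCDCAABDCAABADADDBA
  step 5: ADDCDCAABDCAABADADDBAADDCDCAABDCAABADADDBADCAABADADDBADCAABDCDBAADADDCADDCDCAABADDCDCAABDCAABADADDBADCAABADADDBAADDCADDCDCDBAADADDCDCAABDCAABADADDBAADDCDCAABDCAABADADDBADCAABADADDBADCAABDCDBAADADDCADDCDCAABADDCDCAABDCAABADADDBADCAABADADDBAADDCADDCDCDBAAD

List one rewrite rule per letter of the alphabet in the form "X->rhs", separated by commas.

  step 4 ⇒ step 5: ADDCDCAABADDCDCAABDCAABDCDBAADADDCADDCDCAABDCAABADADDBAADDCDCAABADDCDCAABDCAABDCDBAADADDCADDCDCAABDCAABADADDBA ⇒ AD·DC·DC·AAB·DC·AAB·AD·AD·DBA·AD·DC·DC·AAB·DC·AAB·AD·AD·DBA·DC·AAB·AD·AD·DBA·DC·AAB·DC·DBA·AD·AD·DC·AD·DC·DC·AAB·AD·DC·DC·AAB·DC·AAB·AD·AD·DBA·DC·AAB·AD·AD·DBA·AD·DC·AD·DC·DC·DBA·AD·AD·DC·DC·AAB·DC·AAB·AD·AD·DBA·AD·DC·DC·AAB·DC·AAB·AD·AD·DBA·DC·AAB·AD·AD·DBA·DC·AAB·DC·DBA·AD·AD·DC·AD·DC·DC·AAB·AD·DC·DC·AAB·DC·AAB·AD·AD·DBA·DC·AAB·AD·AD·DBA·AD·DC·AD·DC·DC·DBA·AD
    A ↦ AD
    B ↦ DBA
    C ↦ AAB
    D ↦ DC

A->AD, B->DBA, C->AAB, D->DC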